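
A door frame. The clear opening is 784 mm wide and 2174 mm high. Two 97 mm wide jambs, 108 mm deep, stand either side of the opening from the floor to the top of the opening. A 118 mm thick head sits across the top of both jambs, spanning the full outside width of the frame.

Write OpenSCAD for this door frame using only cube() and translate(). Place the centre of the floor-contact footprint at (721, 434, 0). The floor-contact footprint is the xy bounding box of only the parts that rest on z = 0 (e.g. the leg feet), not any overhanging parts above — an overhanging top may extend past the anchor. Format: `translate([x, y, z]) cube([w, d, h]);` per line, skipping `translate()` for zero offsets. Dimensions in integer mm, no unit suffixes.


translate([232, 380, 0]) cube([97, 108, 2174]);
translate([1113, 380, 0]) cube([97, 108, 2174]);
translate([232, 380, 2174]) cube([978, 108, 118]);


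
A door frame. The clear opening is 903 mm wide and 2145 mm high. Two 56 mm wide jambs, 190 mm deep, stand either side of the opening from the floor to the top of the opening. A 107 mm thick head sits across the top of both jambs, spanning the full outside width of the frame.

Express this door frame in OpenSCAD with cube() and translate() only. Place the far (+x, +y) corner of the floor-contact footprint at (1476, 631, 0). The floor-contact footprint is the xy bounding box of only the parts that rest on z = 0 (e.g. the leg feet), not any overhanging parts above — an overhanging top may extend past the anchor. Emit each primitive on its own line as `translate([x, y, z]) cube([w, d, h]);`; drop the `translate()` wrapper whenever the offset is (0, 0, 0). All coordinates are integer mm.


translate([461, 441, 0]) cube([56, 190, 2145]);
translate([1420, 441, 0]) cube([56, 190, 2145]);
translate([461, 441, 2145]) cube([1015, 190, 107]);


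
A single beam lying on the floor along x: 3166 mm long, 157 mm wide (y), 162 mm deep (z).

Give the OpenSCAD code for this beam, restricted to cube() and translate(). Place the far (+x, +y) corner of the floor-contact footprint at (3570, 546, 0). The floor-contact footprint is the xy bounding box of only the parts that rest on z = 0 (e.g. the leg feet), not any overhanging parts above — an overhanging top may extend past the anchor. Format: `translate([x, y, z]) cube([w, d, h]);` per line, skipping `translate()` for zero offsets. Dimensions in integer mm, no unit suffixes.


translate([404, 389, 0]) cube([3166, 157, 162]);


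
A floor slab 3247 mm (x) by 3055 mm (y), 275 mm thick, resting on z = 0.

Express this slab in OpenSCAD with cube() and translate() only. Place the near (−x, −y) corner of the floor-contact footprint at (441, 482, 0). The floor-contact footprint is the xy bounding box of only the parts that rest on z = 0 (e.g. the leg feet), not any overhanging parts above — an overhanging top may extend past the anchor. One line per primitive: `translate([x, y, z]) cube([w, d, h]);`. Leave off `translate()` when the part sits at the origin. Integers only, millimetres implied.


translate([441, 482, 0]) cube([3247, 3055, 275]);


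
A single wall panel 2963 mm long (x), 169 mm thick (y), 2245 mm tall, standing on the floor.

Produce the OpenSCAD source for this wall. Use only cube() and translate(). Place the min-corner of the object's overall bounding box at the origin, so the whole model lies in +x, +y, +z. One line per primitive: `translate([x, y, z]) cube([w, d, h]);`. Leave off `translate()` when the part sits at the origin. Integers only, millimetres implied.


cube([2963, 169, 2245]);


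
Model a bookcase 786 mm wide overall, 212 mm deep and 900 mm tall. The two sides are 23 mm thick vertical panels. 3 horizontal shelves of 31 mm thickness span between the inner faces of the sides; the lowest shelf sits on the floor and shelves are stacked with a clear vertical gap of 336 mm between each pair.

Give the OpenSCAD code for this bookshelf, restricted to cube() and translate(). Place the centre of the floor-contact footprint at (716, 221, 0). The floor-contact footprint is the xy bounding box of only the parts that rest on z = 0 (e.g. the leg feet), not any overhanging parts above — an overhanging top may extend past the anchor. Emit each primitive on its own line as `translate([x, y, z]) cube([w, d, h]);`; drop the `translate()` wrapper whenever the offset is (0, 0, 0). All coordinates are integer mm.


translate([323, 115, 0]) cube([23, 212, 900]);
translate([1086, 115, 0]) cube([23, 212, 900]);
translate([346, 115, 0]) cube([740, 212, 31]);
translate([346, 115, 367]) cube([740, 212, 31]);
translate([346, 115, 734]) cube([740, 212, 31]);


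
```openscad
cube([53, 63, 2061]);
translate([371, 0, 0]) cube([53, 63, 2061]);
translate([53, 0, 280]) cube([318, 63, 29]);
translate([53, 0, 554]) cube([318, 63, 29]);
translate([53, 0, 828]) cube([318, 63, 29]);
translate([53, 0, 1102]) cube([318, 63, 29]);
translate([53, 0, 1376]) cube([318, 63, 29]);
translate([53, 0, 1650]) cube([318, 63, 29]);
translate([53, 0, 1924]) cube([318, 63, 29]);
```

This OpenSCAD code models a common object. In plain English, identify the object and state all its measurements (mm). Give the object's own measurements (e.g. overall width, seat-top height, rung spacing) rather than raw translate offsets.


A straight ladder. Two 53×63 mm vertical rails, 2061 mm tall, stand 424 mm apart (outside-to-outside) with their front faces coplanar on the −y side. 7 rungs, each 63 mm deep and 29 mm tall, span between the inner faces of the rails, front faces flush with the rails. The lowest rung's underside is at z = 280 mm and rungs are spaced 274 mm apart (underside to underside).


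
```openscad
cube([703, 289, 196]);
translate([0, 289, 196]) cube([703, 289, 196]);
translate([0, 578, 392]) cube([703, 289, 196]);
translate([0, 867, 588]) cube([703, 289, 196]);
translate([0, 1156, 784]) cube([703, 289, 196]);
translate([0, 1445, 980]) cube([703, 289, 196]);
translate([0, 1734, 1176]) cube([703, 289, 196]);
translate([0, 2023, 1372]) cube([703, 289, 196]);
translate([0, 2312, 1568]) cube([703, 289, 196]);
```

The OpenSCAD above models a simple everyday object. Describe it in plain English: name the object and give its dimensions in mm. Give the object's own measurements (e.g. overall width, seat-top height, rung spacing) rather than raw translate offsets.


A straight staircase of 9 solid steps. Each step is 703 mm wide (x), 289 mm deep (y, the going) and 196 mm tall (the rise). The first step rests on the floor; each subsequent step sits one going further in +y and one rise higher in +z, directly behind and above the previous step with no overlap.


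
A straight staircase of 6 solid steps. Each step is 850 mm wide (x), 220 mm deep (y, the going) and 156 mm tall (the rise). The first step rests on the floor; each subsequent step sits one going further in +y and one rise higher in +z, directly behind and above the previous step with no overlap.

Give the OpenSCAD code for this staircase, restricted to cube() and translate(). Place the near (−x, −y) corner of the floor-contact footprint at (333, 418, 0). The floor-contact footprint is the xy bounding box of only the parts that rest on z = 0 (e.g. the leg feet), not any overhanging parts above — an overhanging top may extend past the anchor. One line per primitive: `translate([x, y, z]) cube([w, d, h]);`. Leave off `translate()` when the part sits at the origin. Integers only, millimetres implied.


translate([333, 418, 0]) cube([850, 220, 156]);
translate([333, 638, 156]) cube([850, 220, 156]);
translate([333, 858, 312]) cube([850, 220, 156]);
translate([333, 1078, 468]) cube([850, 220, 156]);
translate([333, 1298, 624]) cube([850, 220, 156]);
translate([333, 1518, 780]) cube([850, 220, 156]);


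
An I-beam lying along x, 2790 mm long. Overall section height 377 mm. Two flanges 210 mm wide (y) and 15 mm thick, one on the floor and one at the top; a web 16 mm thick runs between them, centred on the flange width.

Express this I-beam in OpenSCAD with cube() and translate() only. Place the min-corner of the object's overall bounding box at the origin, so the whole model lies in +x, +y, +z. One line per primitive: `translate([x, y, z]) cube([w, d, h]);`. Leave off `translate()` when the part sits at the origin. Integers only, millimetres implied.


cube([2790, 210, 15]);
translate([0, 97, 15]) cube([2790, 16, 347]);
translate([0, 0, 362]) cube([2790, 210, 15]);


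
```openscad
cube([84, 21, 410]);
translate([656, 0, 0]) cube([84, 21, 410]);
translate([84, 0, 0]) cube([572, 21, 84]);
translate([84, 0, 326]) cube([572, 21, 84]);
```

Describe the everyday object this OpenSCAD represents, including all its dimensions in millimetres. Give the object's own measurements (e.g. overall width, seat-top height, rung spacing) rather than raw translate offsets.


A rectangular picture frame lying in the x–z plane (depth along y). The opening is 572 mm wide (x) by 242 mm tall (z), surrounded by a border 84 mm wide on all four sides. The frame is 21 mm deep and is made of two full-height vertical stiles with two horizontal rails fitted between them.


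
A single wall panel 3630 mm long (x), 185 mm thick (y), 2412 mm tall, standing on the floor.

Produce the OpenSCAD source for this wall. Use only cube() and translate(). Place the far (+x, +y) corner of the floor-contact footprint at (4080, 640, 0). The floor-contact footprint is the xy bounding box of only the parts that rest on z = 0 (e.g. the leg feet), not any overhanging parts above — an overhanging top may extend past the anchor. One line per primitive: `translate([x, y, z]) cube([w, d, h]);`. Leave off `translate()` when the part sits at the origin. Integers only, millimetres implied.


translate([450, 455, 0]) cube([3630, 185, 2412]);


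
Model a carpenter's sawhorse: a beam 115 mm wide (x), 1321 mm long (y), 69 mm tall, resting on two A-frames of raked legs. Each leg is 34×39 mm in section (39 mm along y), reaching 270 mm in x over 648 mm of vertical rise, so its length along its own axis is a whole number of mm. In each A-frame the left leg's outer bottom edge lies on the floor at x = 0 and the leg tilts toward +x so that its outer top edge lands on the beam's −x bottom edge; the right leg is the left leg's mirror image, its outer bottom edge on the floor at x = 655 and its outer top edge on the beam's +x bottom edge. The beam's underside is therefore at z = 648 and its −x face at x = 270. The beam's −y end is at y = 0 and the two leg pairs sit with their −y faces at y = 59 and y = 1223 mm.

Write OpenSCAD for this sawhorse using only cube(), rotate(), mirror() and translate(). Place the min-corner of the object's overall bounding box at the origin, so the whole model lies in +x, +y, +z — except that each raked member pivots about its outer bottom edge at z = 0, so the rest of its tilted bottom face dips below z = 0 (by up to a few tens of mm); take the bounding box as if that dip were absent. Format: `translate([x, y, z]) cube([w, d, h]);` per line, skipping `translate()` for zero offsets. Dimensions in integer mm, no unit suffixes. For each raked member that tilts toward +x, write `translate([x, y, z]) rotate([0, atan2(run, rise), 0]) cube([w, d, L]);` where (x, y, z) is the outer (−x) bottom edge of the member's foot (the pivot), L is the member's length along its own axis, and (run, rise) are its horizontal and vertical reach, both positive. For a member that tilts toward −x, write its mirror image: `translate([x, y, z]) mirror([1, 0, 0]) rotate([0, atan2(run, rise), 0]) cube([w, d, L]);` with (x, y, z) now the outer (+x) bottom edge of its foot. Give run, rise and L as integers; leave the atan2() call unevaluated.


translate([270, 0, 648]) cube([115, 1321, 69]);
translate([0, 59, 0]) rotate([0, atan2(270, 648), 0]) cube([34, 39, 702]);
translate([655, 59, 0]) mirror([1, 0, 0]) rotate([0, atan2(270, 648), 0]) cube([34, 39, 702]);
translate([0, 1223, 0]) rotate([0, atan2(270, 648), 0]) cube([34, 39, 702]);
translate([655, 1223, 0]) mirror([1, 0, 0]) rotate([0, atan2(270, 648), 0]) cube([34, 39, 702]);


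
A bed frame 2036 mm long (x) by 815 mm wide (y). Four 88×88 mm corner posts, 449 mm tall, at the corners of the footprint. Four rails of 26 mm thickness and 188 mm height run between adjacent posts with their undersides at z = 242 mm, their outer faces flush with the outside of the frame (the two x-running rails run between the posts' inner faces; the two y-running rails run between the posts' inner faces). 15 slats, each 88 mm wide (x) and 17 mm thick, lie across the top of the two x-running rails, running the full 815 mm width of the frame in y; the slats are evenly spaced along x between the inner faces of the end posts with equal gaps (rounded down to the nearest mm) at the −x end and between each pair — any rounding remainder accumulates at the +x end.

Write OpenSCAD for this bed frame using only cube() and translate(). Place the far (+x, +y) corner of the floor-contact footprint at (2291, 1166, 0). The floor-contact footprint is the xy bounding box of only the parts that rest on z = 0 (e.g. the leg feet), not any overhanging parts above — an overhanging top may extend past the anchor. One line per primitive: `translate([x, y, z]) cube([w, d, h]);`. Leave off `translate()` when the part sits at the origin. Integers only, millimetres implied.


// slat z = rail_z + rail_h = 242 + 188 = 430
// slat gap = ⌊(1860 − 15·88) / 16⌋ = 33
translate([255, 351, 0]) cube([88, 88, 449]);
translate([255, 1078, 0]) cube([88, 88, 449]);
translate([2203, 351, 0]) cube([88, 88, 449]);
translate([2203, 1078, 0]) cube([88, 88, 449]);
translate([343, 351, 242]) cube([1860, 26, 188]);
translate([343, 1140, 242]) cube([1860, 26, 188]);
translate([255, 439, 242]) cube([26, 639, 188]);
translate([2265, 439, 242]) cube([26, 639, 188]);
translate([376, 351, 430]) cube([88, 815, 17]);
translate([497, 351, 430]) cube([88, 815, 17]);
translate([618, 351, 430]) cube([88, 815, 17]);
translate([739, 351, 430]) cube([88, 815, 17]);
translate([860, 351, 430]) cube([88, 815, 17]);
translate([981, 351, 430]) cube([88, 815, 17]);
translate([1102, 351, 430]) cube([88, 815, 17]);
translate([1223, 351, 430]) cube([88, 815, 17]);
translate([1344, 351, 430]) cube([88, 815, 17]);
translate([1465, 351, 430]) cube([88, 815, 17]);
translate([1586, 351, 430]) cube([88, 815, 17]);
translate([1707, 351, 430]) cube([88, 815, 17]);
translate([1828, 351, 430]) cube([88, 815, 17]);
translate([1949, 351, 430]) cube([88, 815, 17]);
translate([2070, 351, 430]) cube([88, 815, 17]);


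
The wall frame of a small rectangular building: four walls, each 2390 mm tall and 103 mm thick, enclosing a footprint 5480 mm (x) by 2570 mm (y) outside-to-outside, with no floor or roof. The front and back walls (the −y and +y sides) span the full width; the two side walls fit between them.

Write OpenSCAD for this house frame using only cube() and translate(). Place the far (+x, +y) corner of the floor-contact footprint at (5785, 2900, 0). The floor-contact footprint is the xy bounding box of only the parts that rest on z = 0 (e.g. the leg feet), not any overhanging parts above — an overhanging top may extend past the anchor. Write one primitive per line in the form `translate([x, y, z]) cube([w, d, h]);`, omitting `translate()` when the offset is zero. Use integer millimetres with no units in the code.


translate([305, 330, 0]) cube([5480, 103, 2390]);
translate([305, 2797, 0]) cube([5480, 103, 2390]);
translate([305, 433, 0]) cube([103, 2364, 2390]);
translate([5682, 433, 0]) cube([103, 2364, 2390]);


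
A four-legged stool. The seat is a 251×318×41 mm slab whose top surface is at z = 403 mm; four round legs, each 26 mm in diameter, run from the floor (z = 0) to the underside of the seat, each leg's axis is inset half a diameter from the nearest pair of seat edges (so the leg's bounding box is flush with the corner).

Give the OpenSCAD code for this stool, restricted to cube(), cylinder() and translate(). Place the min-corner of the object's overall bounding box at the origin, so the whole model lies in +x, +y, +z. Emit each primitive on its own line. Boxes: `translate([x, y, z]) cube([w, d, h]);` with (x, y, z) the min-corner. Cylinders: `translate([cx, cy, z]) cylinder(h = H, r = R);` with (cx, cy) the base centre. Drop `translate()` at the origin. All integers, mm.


translate([0, 0, 362]) cube([251, 318, 41]);
translate([13, 13, 0]) cylinder(h = 362, r = 13);
translate([238, 13, 0]) cylinder(h = 362, r = 13);
translate([13, 305, 0]) cylinder(h = 362, r = 13);
translate([238, 305, 0]) cylinder(h = 362, r = 13);


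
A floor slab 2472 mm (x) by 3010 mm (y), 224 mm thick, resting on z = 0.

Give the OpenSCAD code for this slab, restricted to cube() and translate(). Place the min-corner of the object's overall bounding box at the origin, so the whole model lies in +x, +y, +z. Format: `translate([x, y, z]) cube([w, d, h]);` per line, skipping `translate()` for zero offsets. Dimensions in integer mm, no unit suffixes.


cube([2472, 3010, 224]);


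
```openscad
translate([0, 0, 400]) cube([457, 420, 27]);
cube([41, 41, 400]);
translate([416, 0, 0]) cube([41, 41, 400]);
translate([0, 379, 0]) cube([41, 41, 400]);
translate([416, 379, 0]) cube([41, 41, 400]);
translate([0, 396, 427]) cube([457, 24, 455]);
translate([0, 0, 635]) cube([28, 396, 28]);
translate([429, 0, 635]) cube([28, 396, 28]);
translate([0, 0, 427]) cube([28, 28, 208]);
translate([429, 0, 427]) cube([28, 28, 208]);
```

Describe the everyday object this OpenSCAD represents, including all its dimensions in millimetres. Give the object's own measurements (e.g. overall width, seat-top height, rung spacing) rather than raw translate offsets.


A chair. The seat is a 457×420×27 mm slab with its top at z = 427 mm, on four 41×41 mm corner legs (flush with the seat edges, standing on z = 0). A flat backrest 24 mm thick, 455 mm tall, spans the full seat width and rises from the seat top along its +y edge, rear face flush with the rear of the seat. Two armrests of 28×28 mm section run along each side from the seat's front edge to the front of the backrest, top faces 236 mm above the seat top and outer faces flush with the seat's x-edges; a 28×28 mm post under the front of each armrest stands on the seat at the front corner.


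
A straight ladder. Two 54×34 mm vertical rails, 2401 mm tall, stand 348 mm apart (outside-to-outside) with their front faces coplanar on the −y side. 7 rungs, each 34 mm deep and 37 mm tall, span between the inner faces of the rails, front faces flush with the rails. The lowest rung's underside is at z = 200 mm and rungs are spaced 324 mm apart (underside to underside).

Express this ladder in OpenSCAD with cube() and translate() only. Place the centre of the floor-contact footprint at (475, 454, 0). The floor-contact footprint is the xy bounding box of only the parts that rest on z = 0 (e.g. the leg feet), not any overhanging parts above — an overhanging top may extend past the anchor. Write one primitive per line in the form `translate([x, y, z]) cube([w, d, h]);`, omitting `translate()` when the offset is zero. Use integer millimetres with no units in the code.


// rung span = 348 - 2*54 = 240
// rung[k] z = 200 + k*324
translate([301, 437, 0]) cube([54, 34, 2401]);
translate([595, 437, 0]) cube([54, 34, 2401]);
translate([355, 437, 200]) cube([240, 34, 37]);
translate([355, 437, 524]) cube([240, 34, 37]);
translate([355, 437, 848]) cube([240, 34, 37]);
translate([355, 437, 1172]) cube([240, 34, 37]);
translate([355, 437, 1496]) cube([240, 34, 37]);
translate([355, 437, 1820]) cube([240, 34, 37]);
translate([355, 437, 2144]) cube([240, 34, 37]);


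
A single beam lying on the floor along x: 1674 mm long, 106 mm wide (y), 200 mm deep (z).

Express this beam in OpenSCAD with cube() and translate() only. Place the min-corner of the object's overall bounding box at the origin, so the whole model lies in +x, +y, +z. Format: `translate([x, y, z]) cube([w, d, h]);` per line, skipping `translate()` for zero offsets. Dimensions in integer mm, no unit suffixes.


cube([1674, 106, 200]);


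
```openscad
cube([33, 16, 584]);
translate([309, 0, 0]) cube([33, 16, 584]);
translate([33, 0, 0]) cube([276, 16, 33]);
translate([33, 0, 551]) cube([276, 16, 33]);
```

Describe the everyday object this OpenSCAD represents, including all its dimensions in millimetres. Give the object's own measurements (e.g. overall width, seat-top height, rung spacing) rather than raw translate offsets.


A rectangular picture frame lying in the x–z plane (depth along y). The opening is 276 mm wide (x) by 518 mm tall (z), surrounded by a border 33 mm wide on all four sides. The frame is 16 mm deep and is made of two full-height vertical stiles with two horizontal rails fitted between them.


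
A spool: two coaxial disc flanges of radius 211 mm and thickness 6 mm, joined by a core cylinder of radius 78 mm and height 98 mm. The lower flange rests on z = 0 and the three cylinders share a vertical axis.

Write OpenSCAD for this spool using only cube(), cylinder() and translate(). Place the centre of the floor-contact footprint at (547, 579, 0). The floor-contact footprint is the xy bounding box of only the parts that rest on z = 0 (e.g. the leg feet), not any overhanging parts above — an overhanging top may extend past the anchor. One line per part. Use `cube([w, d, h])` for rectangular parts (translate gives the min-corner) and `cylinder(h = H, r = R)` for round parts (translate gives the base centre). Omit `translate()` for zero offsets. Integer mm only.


translate([547, 579, 0]) cylinder(h = 6, r = 211);
translate([547, 579, 6]) cylinder(h = 98, r = 78);
translate([547, 579, 104]) cylinder(h = 6, r = 211);


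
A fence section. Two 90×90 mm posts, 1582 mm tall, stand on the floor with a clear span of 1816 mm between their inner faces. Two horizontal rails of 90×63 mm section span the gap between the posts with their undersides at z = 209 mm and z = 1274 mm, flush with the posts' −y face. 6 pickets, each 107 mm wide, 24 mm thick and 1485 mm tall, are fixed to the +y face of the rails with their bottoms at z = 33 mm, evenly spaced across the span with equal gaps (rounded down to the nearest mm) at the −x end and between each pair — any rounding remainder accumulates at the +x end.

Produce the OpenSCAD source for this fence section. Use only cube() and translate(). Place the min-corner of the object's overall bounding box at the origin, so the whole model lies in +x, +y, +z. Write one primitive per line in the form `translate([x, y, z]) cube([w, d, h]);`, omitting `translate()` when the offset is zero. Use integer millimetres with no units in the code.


cube([90, 90, 1582]);
translate([1906, 0, 0]) cube([90, 90, 1582]);
translate([90, 0, 209]) cube([1816, 90, 63]);
translate([90, 0, 1274]) cube([1816, 90, 63]);
translate([257, 90, 33]) cube([107, 24, 1485]);
translate([531, 90, 33]) cube([107, 24, 1485]);
translate([805, 90, 33]) cube([107, 24, 1485]);
translate([1079, 90, 33]) cube([107, 24, 1485]);
translate([1353, 90, 33]) cube([107, 24, 1485]);
translate([1627, 90, 33]) cube([107, 24, 1485]);


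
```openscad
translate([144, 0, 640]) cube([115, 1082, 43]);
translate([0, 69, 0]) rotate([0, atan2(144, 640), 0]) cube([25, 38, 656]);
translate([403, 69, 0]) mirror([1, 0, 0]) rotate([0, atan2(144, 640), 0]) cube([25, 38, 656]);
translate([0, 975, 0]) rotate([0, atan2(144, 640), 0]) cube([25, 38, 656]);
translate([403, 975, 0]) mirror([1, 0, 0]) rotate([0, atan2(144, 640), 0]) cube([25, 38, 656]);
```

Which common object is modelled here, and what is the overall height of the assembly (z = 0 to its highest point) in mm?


A sawhorse. The overall height is 683 mm.

A beam across two mirrored pairs of raked legs — a sawhorse. The beam's underside is at z = 640 (matching the legs' vertical rise in atan2(144, 640)) and the beam is 43 mm tall, so its top is at 640 + 43 = 683 mm. The raked legs top out at the beam's underside, so that is the highest point.


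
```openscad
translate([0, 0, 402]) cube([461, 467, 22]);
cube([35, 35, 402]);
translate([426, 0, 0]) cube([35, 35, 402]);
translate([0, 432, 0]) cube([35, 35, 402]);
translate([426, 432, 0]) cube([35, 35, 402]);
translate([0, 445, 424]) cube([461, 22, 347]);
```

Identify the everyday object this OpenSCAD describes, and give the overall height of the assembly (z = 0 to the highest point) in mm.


A chair. The overall height is 771 mm.

A slab on four corner posts with a tall panel at the back — a chair. The seat slab sits at z = 402 with thickness 22, and the 347 mm backrest starts at the seat top, so the overall height is 402 + 22 + 347 = 771 mm.


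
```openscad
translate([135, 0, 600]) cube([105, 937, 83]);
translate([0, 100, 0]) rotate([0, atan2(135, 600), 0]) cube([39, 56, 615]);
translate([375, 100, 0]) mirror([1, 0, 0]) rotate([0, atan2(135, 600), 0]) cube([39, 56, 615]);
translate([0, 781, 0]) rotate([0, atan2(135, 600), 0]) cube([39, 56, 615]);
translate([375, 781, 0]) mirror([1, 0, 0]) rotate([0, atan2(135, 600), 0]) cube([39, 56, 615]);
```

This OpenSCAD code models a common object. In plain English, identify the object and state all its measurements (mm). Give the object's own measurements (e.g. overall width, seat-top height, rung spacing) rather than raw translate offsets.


A sawhorse. A 105×937×83 mm beam (x, y, z) sits on two A-frame leg pairs. Each pair is two raked legs of 39×56 mm section (56 mm along y) splaying symmetrically in x. Each leg rises 600 mm vertically over 135 mm of horizontal reach and is 615 mm long along its own axis. Every leg's outer bottom edge rests on the floor and its outer top edge meets a bottom edge of the beam — the left legs (tilting toward +x) meet the beam's −x bottom edge, the right legs (their mirror images, tilting toward −x) meet its +x bottom edge — so the leg tops tuck under the beam, the beam's underside is 600 mm above the floor, and the feet are 375 mm apart outside-to-outside with the beam centred between them. The two leg pairs are set in 100 mm from either end of the beam.


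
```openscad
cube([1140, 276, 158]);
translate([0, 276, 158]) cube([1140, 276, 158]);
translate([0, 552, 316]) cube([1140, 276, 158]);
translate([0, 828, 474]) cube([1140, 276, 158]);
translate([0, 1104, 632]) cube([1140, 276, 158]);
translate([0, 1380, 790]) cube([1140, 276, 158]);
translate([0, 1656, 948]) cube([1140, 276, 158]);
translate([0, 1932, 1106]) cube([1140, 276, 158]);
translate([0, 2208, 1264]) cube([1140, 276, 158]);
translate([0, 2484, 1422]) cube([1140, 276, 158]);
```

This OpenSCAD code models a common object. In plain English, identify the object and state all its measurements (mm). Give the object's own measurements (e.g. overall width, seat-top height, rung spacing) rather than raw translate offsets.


A straight staircase of 10 solid steps. Each step is 1140 mm wide (x), 276 mm deep (y, the going) and 158 mm tall (the rise). The first step rests on the floor; each subsequent step sits one going further in +y and one rise higher in +z, directly behind and above the previous step with no overlap.


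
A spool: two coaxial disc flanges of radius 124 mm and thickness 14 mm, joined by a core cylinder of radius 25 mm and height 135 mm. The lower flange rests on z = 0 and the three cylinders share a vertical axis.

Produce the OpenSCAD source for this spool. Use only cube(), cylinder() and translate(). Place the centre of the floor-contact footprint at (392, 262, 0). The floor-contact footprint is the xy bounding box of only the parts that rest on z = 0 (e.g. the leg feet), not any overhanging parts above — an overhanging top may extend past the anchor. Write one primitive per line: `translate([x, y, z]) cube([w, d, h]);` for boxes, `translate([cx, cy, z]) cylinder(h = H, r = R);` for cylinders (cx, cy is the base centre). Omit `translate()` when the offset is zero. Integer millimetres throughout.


translate([392, 262, 0]) cylinder(h = 14, r = 124);
translate([392, 262, 14]) cylinder(h = 135, r = 25);
translate([392, 262, 149]) cylinder(h = 14, r = 124);


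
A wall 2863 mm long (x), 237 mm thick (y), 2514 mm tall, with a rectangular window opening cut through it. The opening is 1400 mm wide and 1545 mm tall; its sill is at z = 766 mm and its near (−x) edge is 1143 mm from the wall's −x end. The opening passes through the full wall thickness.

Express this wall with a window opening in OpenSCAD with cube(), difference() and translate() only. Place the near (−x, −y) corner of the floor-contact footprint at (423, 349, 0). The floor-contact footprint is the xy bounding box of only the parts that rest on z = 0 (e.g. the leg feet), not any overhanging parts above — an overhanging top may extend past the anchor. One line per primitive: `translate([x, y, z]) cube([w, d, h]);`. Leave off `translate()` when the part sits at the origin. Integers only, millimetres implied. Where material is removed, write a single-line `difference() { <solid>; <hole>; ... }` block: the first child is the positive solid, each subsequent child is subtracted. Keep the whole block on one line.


difference() { translate([423, 349, 0]) cube([2863, 237, 2514]); translate([1566, 349, 766]) cube([1400, 237, 1545]); }


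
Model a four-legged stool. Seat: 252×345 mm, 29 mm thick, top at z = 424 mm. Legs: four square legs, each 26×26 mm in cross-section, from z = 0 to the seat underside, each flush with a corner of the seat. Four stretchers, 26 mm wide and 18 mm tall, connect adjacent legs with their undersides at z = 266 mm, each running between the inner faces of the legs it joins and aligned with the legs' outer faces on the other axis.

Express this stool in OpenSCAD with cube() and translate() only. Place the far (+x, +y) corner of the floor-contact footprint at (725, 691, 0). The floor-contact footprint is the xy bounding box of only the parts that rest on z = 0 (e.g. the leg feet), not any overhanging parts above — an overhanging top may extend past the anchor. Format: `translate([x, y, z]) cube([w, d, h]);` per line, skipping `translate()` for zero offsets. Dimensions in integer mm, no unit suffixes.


translate([473, 346, 395]) cube([252, 345, 29]);
translate([473, 346, 0]) cube([26, 26, 395]);
translate([699, 346, 0]) cube([26, 26, 395]);
translate([473, 665, 0]) cube([26, 26, 395]);
translate([699, 665, 0]) cube([26, 26, 395]);
translate([499, 346, 266]) cube([200, 26, 18]);
translate([499, 665, 266]) cube([200, 26, 18]);
translate([473, 372, 266]) cube([26, 293, 18]);
translate([699, 372, 266]) cube([26, 293, 18]);


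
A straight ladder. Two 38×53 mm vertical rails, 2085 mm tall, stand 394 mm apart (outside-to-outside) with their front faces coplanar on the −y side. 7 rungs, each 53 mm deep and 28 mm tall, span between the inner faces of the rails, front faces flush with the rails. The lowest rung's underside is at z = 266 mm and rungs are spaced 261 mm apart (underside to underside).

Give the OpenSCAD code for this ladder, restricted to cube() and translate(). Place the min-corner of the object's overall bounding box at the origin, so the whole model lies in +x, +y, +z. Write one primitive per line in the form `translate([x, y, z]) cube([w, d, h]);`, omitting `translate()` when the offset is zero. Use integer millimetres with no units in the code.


// rung span = 394 - 2*38 = 318
// rung[k] z = 266 + k*261
cube([38, 53, 2085]);
translate([356, 0, 0]) cube([38, 53, 2085]);
translate([38, 0, 266]) cube([318, 53, 28]);
translate([38, 0, 527]) cube([318, 53, 28]);
translate([38, 0, 788]) cube([318, 53, 28]);
translate([38, 0, 1049]) cube([318, 53, 28]);
translate([38, 0, 1310]) cube([318, 53, 28]);
translate([38, 0, 1571]) cube([318, 53, 28]);
translate([38, 0, 1832]) cube([318, 53, 28]);


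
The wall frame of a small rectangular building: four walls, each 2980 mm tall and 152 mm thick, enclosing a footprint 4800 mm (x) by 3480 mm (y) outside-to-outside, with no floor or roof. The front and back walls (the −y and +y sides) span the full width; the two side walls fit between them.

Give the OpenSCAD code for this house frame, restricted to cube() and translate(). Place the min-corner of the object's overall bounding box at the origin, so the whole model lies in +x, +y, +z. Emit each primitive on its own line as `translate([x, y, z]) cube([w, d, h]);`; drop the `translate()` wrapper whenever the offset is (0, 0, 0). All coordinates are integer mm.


cube([4800, 152, 2980]);
translate([0, 3328, 0]) cube([4800, 152, 2980]);
translate([0, 152, 0]) cube([152, 3176, 2980]);
translate([4648, 152, 0]) cube([152, 3176, 2980]);


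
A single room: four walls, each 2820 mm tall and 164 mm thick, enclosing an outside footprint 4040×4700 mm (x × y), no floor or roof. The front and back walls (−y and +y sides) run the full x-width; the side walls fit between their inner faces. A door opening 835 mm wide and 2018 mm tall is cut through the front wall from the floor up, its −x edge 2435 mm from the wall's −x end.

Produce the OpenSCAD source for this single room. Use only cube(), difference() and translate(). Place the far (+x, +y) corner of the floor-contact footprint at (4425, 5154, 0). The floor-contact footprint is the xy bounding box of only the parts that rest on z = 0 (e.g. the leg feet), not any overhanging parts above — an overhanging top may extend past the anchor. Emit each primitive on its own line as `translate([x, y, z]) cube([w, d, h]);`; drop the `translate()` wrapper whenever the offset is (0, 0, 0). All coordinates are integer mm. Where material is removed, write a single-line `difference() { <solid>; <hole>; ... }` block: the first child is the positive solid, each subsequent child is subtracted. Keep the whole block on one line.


difference() { translate([385, 454, 0]) cube([4040, 164, 2820]); translate([2820, 454, 0]) cube([835, 164, 2018]); }
translate([385, 4990, 0]) cube([4040, 164, 2820]);
translate([385, 618, 0]) cube([164, 4372, 2820]);
translate([4261, 618, 0]) cube([164, 4372, 2820]);


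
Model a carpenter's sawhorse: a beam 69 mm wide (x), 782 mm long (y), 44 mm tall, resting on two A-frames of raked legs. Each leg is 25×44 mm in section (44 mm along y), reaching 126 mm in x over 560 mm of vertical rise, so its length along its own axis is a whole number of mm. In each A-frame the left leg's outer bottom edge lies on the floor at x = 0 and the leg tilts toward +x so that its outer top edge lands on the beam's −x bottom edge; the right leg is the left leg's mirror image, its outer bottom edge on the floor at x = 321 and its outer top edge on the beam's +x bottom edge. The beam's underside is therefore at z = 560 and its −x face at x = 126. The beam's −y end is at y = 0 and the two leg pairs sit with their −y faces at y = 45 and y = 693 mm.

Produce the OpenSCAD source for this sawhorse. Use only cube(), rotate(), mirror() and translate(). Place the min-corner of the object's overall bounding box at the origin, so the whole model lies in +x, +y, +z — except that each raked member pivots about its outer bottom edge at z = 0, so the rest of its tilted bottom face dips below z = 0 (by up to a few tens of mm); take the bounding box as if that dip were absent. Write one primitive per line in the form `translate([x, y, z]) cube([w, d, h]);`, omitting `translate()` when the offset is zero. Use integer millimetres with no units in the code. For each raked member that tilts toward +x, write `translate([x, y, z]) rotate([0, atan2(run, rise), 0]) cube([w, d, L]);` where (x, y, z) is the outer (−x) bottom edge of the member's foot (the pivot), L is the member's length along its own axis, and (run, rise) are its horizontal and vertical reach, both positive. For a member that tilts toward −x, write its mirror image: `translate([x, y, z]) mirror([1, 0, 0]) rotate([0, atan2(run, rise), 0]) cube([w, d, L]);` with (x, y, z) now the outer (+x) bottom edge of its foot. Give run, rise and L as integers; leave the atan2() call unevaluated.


translate([126, 0, 560]) cube([69, 782, 44]);
translate([0, 45, 0]) rotate([0, atan2(126, 560), 0]) cube([25, 44, 574]);
translate([321, 45, 0]) mirror([1, 0, 0]) rotate([0, atan2(126, 560), 0]) cube([25, 44, 574]);
translate([0, 693, 0]) rotate([0, atan2(126, 560), 0]) cube([25, 44, 574]);
translate([321, 693, 0]) mirror([1, 0, 0]) rotate([0, atan2(126, 560), 0]) cube([25, 44, 574]);


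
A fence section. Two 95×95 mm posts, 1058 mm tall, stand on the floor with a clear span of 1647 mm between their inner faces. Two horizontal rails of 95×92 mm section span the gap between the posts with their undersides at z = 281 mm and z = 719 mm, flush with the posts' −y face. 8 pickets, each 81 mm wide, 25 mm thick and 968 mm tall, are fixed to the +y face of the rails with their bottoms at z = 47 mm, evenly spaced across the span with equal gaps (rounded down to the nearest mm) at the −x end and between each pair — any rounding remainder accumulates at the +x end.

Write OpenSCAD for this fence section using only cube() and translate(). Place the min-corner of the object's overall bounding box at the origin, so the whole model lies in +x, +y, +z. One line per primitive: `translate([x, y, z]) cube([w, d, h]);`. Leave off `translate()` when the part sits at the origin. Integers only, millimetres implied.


cube([95, 95, 1058]);
translate([1742, 0, 0]) cube([95, 95, 1058]);
translate([95, 0, 281]) cube([1647, 95, 92]);
translate([95, 0, 719]) cube([1647, 95, 92]);
translate([206, 95, 47]) cube([81, 25, 968]);
translate([398, 95, 47]) cube([81, 25, 968]);
translate([590, 95, 47]) cube([81, 25, 968]);
translate([782, 95, 47]) cube([81, 25, 968]);
translate([974, 95, 47]) cube([81, 25, 968]);
translate([1166, 95, 47]) cube([81, 25, 968]);
translate([1358, 95, 47]) cube([81, 25, 968]);
translate([1550, 95, 47]) cube([81, 25, 968]);


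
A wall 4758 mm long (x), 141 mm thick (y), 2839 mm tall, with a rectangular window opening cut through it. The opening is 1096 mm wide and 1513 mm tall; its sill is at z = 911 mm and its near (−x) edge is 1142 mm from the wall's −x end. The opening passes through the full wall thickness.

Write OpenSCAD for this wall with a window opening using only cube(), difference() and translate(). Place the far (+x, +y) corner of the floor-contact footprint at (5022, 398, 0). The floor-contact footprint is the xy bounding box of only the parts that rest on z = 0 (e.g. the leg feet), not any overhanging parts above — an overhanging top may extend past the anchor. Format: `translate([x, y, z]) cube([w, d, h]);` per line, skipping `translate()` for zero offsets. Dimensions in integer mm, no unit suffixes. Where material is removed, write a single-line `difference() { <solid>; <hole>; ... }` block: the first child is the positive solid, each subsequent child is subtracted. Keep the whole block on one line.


difference() { translate([264, 257, 0]) cube([4758, 141, 2839]); translate([1406, 257, 911]) cube([1096, 141, 1513]); }


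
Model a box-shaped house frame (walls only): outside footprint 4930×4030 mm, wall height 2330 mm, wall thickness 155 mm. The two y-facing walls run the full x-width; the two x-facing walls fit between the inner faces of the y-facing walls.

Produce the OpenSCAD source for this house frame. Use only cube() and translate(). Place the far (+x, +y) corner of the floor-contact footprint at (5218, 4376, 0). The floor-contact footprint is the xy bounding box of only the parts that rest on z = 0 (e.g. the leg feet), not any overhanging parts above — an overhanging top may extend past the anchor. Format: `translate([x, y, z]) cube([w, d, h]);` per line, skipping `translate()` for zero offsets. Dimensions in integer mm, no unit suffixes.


translate([288, 346, 0]) cube([4930, 155, 2330]);
translate([288, 4221, 0]) cube([4930, 155, 2330]);
translate([288, 501, 0]) cube([155, 3720, 2330]);
translate([5063, 501, 0]) cube([155, 3720, 2330]);


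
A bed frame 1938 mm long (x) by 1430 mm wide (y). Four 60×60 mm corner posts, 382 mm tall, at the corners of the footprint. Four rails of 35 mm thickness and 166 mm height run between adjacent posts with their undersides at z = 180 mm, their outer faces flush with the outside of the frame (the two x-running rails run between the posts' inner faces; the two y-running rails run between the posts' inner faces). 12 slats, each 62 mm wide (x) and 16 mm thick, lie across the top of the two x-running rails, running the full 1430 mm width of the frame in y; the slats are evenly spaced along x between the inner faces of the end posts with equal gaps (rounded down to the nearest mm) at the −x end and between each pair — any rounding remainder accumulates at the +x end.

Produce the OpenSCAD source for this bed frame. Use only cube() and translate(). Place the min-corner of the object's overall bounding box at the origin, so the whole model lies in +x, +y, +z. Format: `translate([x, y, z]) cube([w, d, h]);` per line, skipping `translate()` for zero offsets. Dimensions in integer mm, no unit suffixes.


cube([60, 60, 382]);
translate([0, 1370, 0]) cube([60, 60, 382]);
translate([1878, 0, 0]) cube([60, 60, 382]);
translate([1878, 1370, 0]) cube([60, 60, 382]);
translate([60, 0, 180]) cube([1818, 35, 166]);
translate([60, 1395, 180]) cube([1818, 35, 166]);
translate([0, 60, 180]) cube([35, 1310, 166]);
translate([1903, 60, 180]) cube([35, 1310, 166]);
translate([142, 0, 346]) cube([62, 1430, 16]);
translate([286, 0, 346]) cube([62, 1430, 16]);
translate([430, 0, 346]) cube([62, 1430, 16]);
translate([574, 0, 346]) cube([62, 1430, 16]);
translate([718, 0, 346]) cube([62, 1430, 16]);
translate([862, 0, 346]) cube([62, 1430, 16]);
translate([1006, 0, 346]) cube([62, 1430, 16]);
translate([1150, 0, 346]) cube([62, 1430, 16]);
translate([1294, 0, 346]) cube([62, 1430, 16]);
translate([1438, 0, 346]) cube([62, 1430, 16]);
translate([1582, 0, 346]) cube([62, 1430, 16]);
translate([1726, 0, 346]) cube([62, 1430, 16]);
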